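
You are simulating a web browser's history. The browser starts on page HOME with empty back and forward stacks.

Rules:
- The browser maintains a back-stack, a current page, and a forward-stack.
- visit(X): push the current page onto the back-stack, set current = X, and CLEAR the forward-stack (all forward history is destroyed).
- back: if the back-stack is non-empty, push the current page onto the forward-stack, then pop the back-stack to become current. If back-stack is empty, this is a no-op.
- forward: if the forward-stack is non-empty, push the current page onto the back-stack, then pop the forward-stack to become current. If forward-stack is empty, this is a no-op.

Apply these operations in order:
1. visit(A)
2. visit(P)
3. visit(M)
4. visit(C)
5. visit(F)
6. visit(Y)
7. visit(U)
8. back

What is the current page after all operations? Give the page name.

Answer: Y

Derivation:
After 1 (visit(A)): cur=A back=1 fwd=0
After 2 (visit(P)): cur=P back=2 fwd=0
After 3 (visit(M)): cur=M back=3 fwd=0
After 4 (visit(C)): cur=C back=4 fwd=0
After 5 (visit(F)): cur=F back=5 fwd=0
After 6 (visit(Y)): cur=Y back=6 fwd=0
After 7 (visit(U)): cur=U back=7 fwd=0
After 8 (back): cur=Y back=6 fwd=1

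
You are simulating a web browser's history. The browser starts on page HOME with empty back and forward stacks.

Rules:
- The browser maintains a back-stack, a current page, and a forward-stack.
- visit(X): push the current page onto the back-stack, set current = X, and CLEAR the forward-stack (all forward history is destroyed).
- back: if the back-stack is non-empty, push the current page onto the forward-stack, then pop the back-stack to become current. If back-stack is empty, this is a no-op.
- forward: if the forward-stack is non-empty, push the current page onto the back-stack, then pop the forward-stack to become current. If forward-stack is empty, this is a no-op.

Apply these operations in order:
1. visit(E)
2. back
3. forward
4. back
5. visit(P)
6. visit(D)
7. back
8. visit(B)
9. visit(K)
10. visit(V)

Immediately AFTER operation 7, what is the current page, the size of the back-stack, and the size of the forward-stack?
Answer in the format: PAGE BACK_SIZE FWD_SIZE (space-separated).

After 1 (visit(E)): cur=E back=1 fwd=0
After 2 (back): cur=HOME back=0 fwd=1
After 3 (forward): cur=E back=1 fwd=0
After 4 (back): cur=HOME back=0 fwd=1
After 5 (visit(P)): cur=P back=1 fwd=0
After 6 (visit(D)): cur=D back=2 fwd=0
After 7 (back): cur=P back=1 fwd=1

P 1 1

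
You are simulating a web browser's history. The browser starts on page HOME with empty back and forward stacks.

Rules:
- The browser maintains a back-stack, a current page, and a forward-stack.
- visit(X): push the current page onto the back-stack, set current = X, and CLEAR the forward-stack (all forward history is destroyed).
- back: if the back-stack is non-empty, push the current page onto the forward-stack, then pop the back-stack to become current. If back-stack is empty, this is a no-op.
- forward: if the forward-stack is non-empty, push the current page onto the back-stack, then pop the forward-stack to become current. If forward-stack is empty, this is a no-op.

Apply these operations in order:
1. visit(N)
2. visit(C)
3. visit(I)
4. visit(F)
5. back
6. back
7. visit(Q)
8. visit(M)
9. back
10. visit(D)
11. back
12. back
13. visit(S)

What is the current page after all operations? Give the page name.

After 1 (visit(N)): cur=N back=1 fwd=0
After 2 (visit(C)): cur=C back=2 fwd=0
After 3 (visit(I)): cur=I back=3 fwd=0
After 4 (visit(F)): cur=F back=4 fwd=0
After 5 (back): cur=I back=3 fwd=1
After 6 (back): cur=C back=2 fwd=2
After 7 (visit(Q)): cur=Q back=3 fwd=0
After 8 (visit(M)): cur=M back=4 fwd=0
After 9 (back): cur=Q back=3 fwd=1
After 10 (visit(D)): cur=D back=4 fwd=0
After 11 (back): cur=Q back=3 fwd=1
After 12 (back): cur=C back=2 fwd=2
After 13 (visit(S)): cur=S back=3 fwd=0

Answer: S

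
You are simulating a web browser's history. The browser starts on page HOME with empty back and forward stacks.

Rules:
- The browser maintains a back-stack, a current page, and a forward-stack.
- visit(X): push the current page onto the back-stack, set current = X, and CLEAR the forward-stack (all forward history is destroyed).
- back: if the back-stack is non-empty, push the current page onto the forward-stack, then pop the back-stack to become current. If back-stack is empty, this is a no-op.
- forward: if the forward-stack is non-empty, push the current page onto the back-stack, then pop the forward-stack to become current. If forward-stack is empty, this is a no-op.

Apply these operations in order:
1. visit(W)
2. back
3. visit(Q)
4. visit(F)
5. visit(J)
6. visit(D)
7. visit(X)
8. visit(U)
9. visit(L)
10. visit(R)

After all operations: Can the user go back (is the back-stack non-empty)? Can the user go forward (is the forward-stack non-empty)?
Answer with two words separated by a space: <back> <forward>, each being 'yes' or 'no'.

After 1 (visit(W)): cur=W back=1 fwd=0
After 2 (back): cur=HOME back=0 fwd=1
After 3 (visit(Q)): cur=Q back=1 fwd=0
After 4 (visit(F)): cur=F back=2 fwd=0
After 5 (visit(J)): cur=J back=3 fwd=0
After 6 (visit(D)): cur=D back=4 fwd=0
After 7 (visit(X)): cur=X back=5 fwd=0
After 8 (visit(U)): cur=U back=6 fwd=0
After 9 (visit(L)): cur=L back=7 fwd=0
After 10 (visit(R)): cur=R back=8 fwd=0

Answer: yes no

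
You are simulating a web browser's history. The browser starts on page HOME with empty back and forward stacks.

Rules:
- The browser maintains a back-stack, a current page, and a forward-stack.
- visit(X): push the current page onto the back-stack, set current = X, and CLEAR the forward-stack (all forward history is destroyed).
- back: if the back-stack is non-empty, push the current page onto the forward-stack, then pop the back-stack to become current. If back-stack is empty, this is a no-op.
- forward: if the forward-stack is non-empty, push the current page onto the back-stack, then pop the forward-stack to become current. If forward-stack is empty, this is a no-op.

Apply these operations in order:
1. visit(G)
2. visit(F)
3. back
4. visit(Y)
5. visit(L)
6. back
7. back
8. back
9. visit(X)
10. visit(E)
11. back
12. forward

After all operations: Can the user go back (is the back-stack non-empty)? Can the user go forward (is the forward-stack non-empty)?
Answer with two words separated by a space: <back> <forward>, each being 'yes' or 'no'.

After 1 (visit(G)): cur=G back=1 fwd=0
After 2 (visit(F)): cur=F back=2 fwd=0
After 3 (back): cur=G back=1 fwd=1
After 4 (visit(Y)): cur=Y back=2 fwd=0
After 5 (visit(L)): cur=L back=3 fwd=0
After 6 (back): cur=Y back=2 fwd=1
After 7 (back): cur=G back=1 fwd=2
After 8 (back): cur=HOME back=0 fwd=3
After 9 (visit(X)): cur=X back=1 fwd=0
After 10 (visit(E)): cur=E back=2 fwd=0
After 11 (back): cur=X back=1 fwd=1
After 12 (forward): cur=E back=2 fwd=0

Answer: yes no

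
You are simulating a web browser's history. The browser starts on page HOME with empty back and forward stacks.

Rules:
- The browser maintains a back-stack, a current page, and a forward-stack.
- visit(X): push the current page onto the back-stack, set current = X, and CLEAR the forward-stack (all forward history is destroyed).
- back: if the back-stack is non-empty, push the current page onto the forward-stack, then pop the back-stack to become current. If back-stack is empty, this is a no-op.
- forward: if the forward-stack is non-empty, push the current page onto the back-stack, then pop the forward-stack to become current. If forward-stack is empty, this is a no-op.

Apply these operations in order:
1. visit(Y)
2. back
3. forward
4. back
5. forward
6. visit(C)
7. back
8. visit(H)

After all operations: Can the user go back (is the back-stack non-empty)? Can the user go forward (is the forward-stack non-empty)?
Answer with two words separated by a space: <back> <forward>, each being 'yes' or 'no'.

Answer: yes no

Derivation:
After 1 (visit(Y)): cur=Y back=1 fwd=0
After 2 (back): cur=HOME back=0 fwd=1
After 3 (forward): cur=Y back=1 fwd=0
After 4 (back): cur=HOME back=0 fwd=1
After 5 (forward): cur=Y back=1 fwd=0
After 6 (visit(C)): cur=C back=2 fwd=0
After 7 (back): cur=Y back=1 fwd=1
After 8 (visit(H)): cur=H back=2 fwd=0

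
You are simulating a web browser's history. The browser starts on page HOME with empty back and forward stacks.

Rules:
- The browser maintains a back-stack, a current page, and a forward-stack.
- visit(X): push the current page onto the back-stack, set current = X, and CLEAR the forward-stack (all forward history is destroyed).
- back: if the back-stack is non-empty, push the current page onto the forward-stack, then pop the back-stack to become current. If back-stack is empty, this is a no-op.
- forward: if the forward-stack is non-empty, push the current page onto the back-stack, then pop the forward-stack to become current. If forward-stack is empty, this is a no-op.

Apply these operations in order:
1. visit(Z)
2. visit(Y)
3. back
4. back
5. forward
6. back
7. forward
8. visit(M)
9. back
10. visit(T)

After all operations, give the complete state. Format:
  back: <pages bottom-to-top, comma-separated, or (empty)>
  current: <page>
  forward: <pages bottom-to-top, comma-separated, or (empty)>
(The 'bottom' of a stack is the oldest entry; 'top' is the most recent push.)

After 1 (visit(Z)): cur=Z back=1 fwd=0
After 2 (visit(Y)): cur=Y back=2 fwd=0
After 3 (back): cur=Z back=1 fwd=1
After 4 (back): cur=HOME back=0 fwd=2
After 5 (forward): cur=Z back=1 fwd=1
After 6 (back): cur=HOME back=0 fwd=2
After 7 (forward): cur=Z back=1 fwd=1
After 8 (visit(M)): cur=M back=2 fwd=0
After 9 (back): cur=Z back=1 fwd=1
After 10 (visit(T)): cur=T back=2 fwd=0

Answer: back: HOME,Z
current: T
forward: (empty)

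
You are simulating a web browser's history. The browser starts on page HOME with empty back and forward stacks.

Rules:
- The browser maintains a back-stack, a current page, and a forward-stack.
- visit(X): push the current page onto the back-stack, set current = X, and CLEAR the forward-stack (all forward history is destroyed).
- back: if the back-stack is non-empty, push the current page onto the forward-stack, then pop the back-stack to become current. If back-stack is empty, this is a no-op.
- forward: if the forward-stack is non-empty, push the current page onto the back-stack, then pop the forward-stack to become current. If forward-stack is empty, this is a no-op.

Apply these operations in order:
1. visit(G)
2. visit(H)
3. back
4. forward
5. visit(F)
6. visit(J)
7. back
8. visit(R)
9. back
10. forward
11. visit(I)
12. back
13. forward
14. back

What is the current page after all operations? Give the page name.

After 1 (visit(G)): cur=G back=1 fwd=0
After 2 (visit(H)): cur=H back=2 fwd=0
After 3 (back): cur=G back=1 fwd=1
After 4 (forward): cur=H back=2 fwd=0
After 5 (visit(F)): cur=F back=3 fwd=0
After 6 (visit(J)): cur=J back=4 fwd=0
After 7 (back): cur=F back=3 fwd=1
After 8 (visit(R)): cur=R back=4 fwd=0
After 9 (back): cur=F back=3 fwd=1
After 10 (forward): cur=R back=4 fwd=0
After 11 (visit(I)): cur=I back=5 fwd=0
After 12 (back): cur=R back=4 fwd=1
After 13 (forward): cur=I back=5 fwd=0
After 14 (back): cur=R back=4 fwd=1

Answer: R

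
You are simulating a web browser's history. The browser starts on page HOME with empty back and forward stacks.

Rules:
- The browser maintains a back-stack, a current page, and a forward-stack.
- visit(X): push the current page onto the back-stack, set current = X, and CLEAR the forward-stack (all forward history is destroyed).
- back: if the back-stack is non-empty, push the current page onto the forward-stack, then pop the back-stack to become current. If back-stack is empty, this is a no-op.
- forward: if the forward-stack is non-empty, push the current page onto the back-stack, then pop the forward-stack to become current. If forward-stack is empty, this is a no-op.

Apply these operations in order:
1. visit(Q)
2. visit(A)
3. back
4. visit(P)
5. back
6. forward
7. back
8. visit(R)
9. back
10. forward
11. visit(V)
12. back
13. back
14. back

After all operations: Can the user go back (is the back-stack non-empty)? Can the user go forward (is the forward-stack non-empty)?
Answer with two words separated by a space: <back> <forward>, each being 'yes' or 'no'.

Answer: no yes

Derivation:
After 1 (visit(Q)): cur=Q back=1 fwd=0
After 2 (visit(A)): cur=A back=2 fwd=0
After 3 (back): cur=Q back=1 fwd=1
After 4 (visit(P)): cur=P back=2 fwd=0
After 5 (back): cur=Q back=1 fwd=1
After 6 (forward): cur=P back=2 fwd=0
After 7 (back): cur=Q back=1 fwd=1
After 8 (visit(R)): cur=R back=2 fwd=0
After 9 (back): cur=Q back=1 fwd=1
After 10 (forward): cur=R back=2 fwd=0
After 11 (visit(V)): cur=V back=3 fwd=0
After 12 (back): cur=R back=2 fwd=1
After 13 (back): cur=Q back=1 fwd=2
After 14 (back): cur=HOME back=0 fwd=3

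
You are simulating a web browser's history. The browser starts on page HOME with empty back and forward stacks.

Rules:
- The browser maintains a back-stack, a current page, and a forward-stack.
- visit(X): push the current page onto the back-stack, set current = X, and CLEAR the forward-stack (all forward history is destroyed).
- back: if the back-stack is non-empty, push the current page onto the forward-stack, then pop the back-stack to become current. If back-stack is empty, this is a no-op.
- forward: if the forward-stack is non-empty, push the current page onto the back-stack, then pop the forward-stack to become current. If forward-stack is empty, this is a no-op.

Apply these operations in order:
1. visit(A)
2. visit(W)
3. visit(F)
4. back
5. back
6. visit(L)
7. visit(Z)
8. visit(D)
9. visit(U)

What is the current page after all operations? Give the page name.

After 1 (visit(A)): cur=A back=1 fwd=0
After 2 (visit(W)): cur=W back=2 fwd=0
After 3 (visit(F)): cur=F back=3 fwd=0
After 4 (back): cur=W back=2 fwd=1
After 5 (back): cur=A back=1 fwd=2
After 6 (visit(L)): cur=L back=2 fwd=0
After 7 (visit(Z)): cur=Z back=3 fwd=0
After 8 (visit(D)): cur=D back=4 fwd=0
After 9 (visit(U)): cur=U back=5 fwd=0

Answer: U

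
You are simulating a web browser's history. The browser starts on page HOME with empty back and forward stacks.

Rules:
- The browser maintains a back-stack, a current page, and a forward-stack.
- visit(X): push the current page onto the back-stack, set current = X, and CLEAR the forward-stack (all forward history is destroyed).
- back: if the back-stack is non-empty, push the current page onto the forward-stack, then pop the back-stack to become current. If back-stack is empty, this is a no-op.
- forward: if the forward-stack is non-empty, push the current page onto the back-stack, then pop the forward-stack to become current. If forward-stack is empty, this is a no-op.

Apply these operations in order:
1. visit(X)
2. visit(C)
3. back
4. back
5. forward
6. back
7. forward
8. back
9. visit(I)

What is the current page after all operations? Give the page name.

After 1 (visit(X)): cur=X back=1 fwd=0
After 2 (visit(C)): cur=C back=2 fwd=0
After 3 (back): cur=X back=1 fwd=1
After 4 (back): cur=HOME back=0 fwd=2
After 5 (forward): cur=X back=1 fwd=1
After 6 (back): cur=HOME back=0 fwd=2
After 7 (forward): cur=X back=1 fwd=1
After 8 (back): cur=HOME back=0 fwd=2
After 9 (visit(I)): cur=I back=1 fwd=0

Answer: I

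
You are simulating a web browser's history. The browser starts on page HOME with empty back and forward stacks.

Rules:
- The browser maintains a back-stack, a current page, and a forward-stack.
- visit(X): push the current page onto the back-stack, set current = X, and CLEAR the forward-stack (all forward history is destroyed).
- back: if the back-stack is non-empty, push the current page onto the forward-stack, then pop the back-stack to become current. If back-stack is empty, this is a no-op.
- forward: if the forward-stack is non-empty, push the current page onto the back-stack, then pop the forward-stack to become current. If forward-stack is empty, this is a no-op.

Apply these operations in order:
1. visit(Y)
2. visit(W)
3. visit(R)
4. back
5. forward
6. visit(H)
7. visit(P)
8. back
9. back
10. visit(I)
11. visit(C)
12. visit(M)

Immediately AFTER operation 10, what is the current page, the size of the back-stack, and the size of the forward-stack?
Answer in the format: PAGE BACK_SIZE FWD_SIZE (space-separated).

After 1 (visit(Y)): cur=Y back=1 fwd=0
After 2 (visit(W)): cur=W back=2 fwd=0
After 3 (visit(R)): cur=R back=3 fwd=0
After 4 (back): cur=W back=2 fwd=1
After 5 (forward): cur=R back=3 fwd=0
After 6 (visit(H)): cur=H back=4 fwd=0
After 7 (visit(P)): cur=P back=5 fwd=0
After 8 (back): cur=H back=4 fwd=1
After 9 (back): cur=R back=3 fwd=2
After 10 (visit(I)): cur=I back=4 fwd=0

I 4 0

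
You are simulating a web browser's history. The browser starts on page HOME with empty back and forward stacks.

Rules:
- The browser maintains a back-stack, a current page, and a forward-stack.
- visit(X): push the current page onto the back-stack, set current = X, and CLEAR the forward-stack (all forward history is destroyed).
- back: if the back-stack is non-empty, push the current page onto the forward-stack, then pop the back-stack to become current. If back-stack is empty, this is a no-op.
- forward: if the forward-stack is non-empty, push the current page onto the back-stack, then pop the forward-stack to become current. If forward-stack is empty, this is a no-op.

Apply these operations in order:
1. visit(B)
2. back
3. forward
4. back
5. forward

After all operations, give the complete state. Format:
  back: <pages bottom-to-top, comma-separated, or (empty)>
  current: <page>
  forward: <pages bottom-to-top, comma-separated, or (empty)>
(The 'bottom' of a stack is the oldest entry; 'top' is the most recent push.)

After 1 (visit(B)): cur=B back=1 fwd=0
After 2 (back): cur=HOME back=0 fwd=1
After 3 (forward): cur=B back=1 fwd=0
After 4 (back): cur=HOME back=0 fwd=1
After 5 (forward): cur=B back=1 fwd=0

Answer: back: HOME
current: B
forward: (empty)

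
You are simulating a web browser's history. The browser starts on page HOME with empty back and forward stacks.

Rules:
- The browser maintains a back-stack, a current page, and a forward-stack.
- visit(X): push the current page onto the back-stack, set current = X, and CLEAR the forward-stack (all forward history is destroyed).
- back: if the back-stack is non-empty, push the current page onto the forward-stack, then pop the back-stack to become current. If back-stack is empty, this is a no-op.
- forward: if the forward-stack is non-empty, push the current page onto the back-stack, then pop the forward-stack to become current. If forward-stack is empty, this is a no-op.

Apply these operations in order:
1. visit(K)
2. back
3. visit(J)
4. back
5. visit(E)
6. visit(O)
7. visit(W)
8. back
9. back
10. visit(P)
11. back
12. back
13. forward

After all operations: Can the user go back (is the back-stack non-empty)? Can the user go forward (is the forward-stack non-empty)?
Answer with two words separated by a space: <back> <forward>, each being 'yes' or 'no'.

After 1 (visit(K)): cur=K back=1 fwd=0
After 2 (back): cur=HOME back=0 fwd=1
After 3 (visit(J)): cur=J back=1 fwd=0
After 4 (back): cur=HOME back=0 fwd=1
After 5 (visit(E)): cur=E back=1 fwd=0
After 6 (visit(O)): cur=O back=2 fwd=0
After 7 (visit(W)): cur=W back=3 fwd=0
After 8 (back): cur=O back=2 fwd=1
After 9 (back): cur=E back=1 fwd=2
After 10 (visit(P)): cur=P back=2 fwd=0
After 11 (back): cur=E back=1 fwd=1
After 12 (back): cur=HOME back=0 fwd=2
After 13 (forward): cur=E back=1 fwd=1

Answer: yes yes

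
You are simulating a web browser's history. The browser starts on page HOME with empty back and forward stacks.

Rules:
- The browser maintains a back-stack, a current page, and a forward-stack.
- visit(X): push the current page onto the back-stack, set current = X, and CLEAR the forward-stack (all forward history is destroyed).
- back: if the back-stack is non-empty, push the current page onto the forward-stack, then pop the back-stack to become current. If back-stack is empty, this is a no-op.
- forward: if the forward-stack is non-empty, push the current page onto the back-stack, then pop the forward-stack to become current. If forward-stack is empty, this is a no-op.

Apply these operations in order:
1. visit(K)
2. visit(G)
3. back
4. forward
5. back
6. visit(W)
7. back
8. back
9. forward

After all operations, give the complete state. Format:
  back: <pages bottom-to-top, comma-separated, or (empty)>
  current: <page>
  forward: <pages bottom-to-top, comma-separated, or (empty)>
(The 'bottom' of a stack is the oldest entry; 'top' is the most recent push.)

Answer: back: HOME
current: K
forward: W

Derivation:
After 1 (visit(K)): cur=K back=1 fwd=0
After 2 (visit(G)): cur=G back=2 fwd=0
After 3 (back): cur=K back=1 fwd=1
After 4 (forward): cur=G back=2 fwd=0
After 5 (back): cur=K back=1 fwd=1
After 6 (visit(W)): cur=W back=2 fwd=0
After 7 (back): cur=K back=1 fwd=1
After 8 (back): cur=HOME back=0 fwd=2
After 9 (forward): cur=K back=1 fwd=1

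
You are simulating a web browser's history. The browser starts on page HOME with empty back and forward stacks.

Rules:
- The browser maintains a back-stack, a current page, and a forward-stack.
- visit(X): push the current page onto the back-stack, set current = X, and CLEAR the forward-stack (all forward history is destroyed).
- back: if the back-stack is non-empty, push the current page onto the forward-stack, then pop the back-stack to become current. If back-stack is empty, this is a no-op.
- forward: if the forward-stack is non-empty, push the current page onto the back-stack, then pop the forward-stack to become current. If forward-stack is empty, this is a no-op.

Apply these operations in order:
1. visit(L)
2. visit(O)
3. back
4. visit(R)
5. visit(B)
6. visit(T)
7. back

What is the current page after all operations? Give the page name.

After 1 (visit(L)): cur=L back=1 fwd=0
After 2 (visit(O)): cur=O back=2 fwd=0
After 3 (back): cur=L back=1 fwd=1
After 4 (visit(R)): cur=R back=2 fwd=0
After 5 (visit(B)): cur=B back=3 fwd=0
After 6 (visit(T)): cur=T back=4 fwd=0
After 7 (back): cur=B back=3 fwd=1

Answer: B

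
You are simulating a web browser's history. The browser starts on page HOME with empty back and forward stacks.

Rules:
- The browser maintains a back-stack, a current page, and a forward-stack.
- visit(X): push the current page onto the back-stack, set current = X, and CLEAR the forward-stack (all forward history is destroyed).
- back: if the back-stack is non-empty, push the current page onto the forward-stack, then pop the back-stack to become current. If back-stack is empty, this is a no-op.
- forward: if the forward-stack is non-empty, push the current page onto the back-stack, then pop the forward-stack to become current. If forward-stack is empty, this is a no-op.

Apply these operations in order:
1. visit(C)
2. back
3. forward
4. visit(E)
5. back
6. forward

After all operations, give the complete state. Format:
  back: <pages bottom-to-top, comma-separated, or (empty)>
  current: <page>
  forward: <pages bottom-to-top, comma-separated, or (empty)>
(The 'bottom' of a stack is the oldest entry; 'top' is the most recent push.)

Answer: back: HOME,C
current: E
forward: (empty)

Derivation:
After 1 (visit(C)): cur=C back=1 fwd=0
After 2 (back): cur=HOME back=0 fwd=1
After 3 (forward): cur=C back=1 fwd=0
After 4 (visit(E)): cur=E back=2 fwd=0
After 5 (back): cur=C back=1 fwd=1
After 6 (forward): cur=E back=2 fwd=0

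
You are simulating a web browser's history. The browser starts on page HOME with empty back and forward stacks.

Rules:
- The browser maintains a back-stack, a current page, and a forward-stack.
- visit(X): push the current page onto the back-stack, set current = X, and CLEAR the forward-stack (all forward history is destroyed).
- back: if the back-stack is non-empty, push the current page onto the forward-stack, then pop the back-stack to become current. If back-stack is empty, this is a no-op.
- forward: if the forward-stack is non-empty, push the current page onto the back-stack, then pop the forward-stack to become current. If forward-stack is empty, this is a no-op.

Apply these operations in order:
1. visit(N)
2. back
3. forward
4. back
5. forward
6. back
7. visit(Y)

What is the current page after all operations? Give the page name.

After 1 (visit(N)): cur=N back=1 fwd=0
After 2 (back): cur=HOME back=0 fwd=1
After 3 (forward): cur=N back=1 fwd=0
After 4 (back): cur=HOME back=0 fwd=1
After 5 (forward): cur=N back=1 fwd=0
After 6 (back): cur=HOME back=0 fwd=1
After 7 (visit(Y)): cur=Y back=1 fwd=0

Answer: Y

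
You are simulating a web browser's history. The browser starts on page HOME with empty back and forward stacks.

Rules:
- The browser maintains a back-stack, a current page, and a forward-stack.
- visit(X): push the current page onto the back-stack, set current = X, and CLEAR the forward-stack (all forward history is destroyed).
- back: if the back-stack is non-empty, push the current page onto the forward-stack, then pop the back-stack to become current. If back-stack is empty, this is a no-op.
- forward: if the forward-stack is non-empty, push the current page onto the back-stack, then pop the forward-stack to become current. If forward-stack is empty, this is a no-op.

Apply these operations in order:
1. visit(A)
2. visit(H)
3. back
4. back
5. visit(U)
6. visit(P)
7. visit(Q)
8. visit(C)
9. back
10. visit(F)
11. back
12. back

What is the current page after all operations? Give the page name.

Answer: P

Derivation:
After 1 (visit(A)): cur=A back=1 fwd=0
After 2 (visit(H)): cur=H back=2 fwd=0
After 3 (back): cur=A back=1 fwd=1
After 4 (back): cur=HOME back=0 fwd=2
After 5 (visit(U)): cur=U back=1 fwd=0
After 6 (visit(P)): cur=P back=2 fwd=0
After 7 (visit(Q)): cur=Q back=3 fwd=0
After 8 (visit(C)): cur=C back=4 fwd=0
After 9 (back): cur=Q back=3 fwd=1
After 10 (visit(F)): cur=F back=4 fwd=0
After 11 (back): cur=Q back=3 fwd=1
After 12 (back): cur=P back=2 fwd=2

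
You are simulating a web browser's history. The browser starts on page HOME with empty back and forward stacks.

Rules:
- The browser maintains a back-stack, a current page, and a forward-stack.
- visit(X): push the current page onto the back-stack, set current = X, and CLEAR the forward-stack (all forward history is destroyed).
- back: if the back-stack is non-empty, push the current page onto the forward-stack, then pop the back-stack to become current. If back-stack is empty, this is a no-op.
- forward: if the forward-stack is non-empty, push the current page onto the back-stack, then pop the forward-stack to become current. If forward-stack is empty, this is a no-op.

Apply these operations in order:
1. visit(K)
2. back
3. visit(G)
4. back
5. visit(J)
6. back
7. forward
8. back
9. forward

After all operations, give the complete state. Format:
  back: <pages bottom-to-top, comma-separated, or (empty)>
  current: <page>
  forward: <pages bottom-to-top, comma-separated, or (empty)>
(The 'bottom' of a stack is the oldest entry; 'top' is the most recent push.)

After 1 (visit(K)): cur=K back=1 fwd=0
After 2 (back): cur=HOME back=0 fwd=1
After 3 (visit(G)): cur=G back=1 fwd=0
After 4 (back): cur=HOME back=0 fwd=1
After 5 (visit(J)): cur=J back=1 fwd=0
After 6 (back): cur=HOME back=0 fwd=1
After 7 (forward): cur=J back=1 fwd=0
After 8 (back): cur=HOME back=0 fwd=1
After 9 (forward): cur=J back=1 fwd=0

Answer: back: HOME
current: J
forward: (empty)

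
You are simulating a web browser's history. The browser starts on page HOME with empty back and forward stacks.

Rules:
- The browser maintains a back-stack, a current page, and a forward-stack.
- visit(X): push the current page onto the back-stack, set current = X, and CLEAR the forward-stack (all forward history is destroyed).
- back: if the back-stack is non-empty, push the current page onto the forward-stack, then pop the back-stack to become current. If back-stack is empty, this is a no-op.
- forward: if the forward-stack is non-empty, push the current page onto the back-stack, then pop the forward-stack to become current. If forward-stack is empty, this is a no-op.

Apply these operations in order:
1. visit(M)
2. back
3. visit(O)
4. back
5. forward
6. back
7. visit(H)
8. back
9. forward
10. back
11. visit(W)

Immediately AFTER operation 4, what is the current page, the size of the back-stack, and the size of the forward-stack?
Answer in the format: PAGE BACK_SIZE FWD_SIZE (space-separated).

After 1 (visit(M)): cur=M back=1 fwd=0
After 2 (back): cur=HOME back=0 fwd=1
After 3 (visit(O)): cur=O back=1 fwd=0
After 4 (back): cur=HOME back=0 fwd=1

HOME 0 1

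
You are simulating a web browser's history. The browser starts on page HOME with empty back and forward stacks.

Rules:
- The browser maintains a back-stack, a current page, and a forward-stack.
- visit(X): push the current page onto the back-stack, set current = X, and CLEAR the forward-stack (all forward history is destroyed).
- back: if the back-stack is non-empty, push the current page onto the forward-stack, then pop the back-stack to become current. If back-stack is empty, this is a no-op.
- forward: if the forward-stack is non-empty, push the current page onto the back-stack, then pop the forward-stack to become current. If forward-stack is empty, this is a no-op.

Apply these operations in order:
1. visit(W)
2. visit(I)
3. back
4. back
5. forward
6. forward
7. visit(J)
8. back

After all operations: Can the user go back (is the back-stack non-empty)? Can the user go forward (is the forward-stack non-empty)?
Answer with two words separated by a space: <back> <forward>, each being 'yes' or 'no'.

Answer: yes yes

Derivation:
After 1 (visit(W)): cur=W back=1 fwd=0
After 2 (visit(I)): cur=I back=2 fwd=0
After 3 (back): cur=W back=1 fwd=1
After 4 (back): cur=HOME back=0 fwd=2
After 5 (forward): cur=W back=1 fwd=1
After 6 (forward): cur=I back=2 fwd=0
After 7 (visit(J)): cur=J back=3 fwd=0
After 8 (back): cur=I back=2 fwd=1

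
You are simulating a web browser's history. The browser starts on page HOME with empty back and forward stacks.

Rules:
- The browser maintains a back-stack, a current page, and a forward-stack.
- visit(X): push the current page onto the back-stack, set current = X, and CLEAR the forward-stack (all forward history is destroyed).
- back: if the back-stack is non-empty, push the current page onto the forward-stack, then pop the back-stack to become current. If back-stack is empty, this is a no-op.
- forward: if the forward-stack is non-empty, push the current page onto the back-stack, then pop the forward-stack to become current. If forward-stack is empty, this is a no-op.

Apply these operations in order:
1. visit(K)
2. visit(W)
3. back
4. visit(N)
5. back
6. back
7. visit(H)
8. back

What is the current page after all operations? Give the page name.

After 1 (visit(K)): cur=K back=1 fwd=0
After 2 (visit(W)): cur=W back=2 fwd=0
After 3 (back): cur=K back=1 fwd=1
After 4 (visit(N)): cur=N back=2 fwd=0
After 5 (back): cur=K back=1 fwd=1
After 6 (back): cur=HOME back=0 fwd=2
After 7 (visit(H)): cur=H back=1 fwd=0
After 8 (back): cur=HOME back=0 fwd=1

Answer: HOME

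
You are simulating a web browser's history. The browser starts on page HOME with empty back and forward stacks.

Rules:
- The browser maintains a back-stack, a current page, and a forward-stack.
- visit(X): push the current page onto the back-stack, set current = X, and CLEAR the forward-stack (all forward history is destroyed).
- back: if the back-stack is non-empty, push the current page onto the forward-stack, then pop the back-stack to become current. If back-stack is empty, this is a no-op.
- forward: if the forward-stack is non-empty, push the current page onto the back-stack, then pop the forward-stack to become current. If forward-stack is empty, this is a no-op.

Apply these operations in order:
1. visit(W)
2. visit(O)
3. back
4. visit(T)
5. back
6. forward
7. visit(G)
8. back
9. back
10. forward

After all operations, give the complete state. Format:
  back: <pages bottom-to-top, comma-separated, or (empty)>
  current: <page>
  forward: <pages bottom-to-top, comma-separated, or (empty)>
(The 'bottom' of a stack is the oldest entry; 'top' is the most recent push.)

Answer: back: HOME,W
current: T
forward: G

Derivation:
After 1 (visit(W)): cur=W back=1 fwd=0
After 2 (visit(O)): cur=O back=2 fwd=0
After 3 (back): cur=W back=1 fwd=1
After 4 (visit(T)): cur=T back=2 fwd=0
After 5 (back): cur=W back=1 fwd=1
After 6 (forward): cur=T back=2 fwd=0
After 7 (visit(G)): cur=G back=3 fwd=0
After 8 (back): cur=T back=2 fwd=1
After 9 (back): cur=W back=1 fwd=2
After 10 (forward): cur=T back=2 fwd=1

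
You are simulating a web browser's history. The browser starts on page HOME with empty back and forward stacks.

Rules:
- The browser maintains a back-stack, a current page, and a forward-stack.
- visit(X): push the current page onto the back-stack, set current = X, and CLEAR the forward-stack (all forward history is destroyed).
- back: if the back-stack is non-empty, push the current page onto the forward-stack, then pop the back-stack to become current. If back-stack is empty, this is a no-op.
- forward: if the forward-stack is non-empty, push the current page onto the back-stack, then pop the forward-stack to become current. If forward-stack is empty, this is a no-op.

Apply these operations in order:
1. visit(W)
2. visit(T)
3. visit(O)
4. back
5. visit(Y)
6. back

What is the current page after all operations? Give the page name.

Answer: T

Derivation:
After 1 (visit(W)): cur=W back=1 fwd=0
After 2 (visit(T)): cur=T back=2 fwd=0
After 3 (visit(O)): cur=O back=3 fwd=0
After 4 (back): cur=T back=2 fwd=1
After 5 (visit(Y)): cur=Y back=3 fwd=0
After 6 (back): cur=T back=2 fwd=1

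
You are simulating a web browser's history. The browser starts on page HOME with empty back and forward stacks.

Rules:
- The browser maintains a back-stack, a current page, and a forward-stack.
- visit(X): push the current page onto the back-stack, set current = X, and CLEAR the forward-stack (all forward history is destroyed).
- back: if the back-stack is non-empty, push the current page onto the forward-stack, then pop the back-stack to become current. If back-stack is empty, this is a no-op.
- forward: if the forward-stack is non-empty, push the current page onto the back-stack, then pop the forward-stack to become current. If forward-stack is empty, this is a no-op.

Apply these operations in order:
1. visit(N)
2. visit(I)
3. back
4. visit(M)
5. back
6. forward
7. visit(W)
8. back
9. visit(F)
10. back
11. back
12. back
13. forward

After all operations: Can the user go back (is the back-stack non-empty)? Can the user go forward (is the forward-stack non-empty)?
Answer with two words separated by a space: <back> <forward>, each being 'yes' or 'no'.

After 1 (visit(N)): cur=N back=1 fwd=0
After 2 (visit(I)): cur=I back=2 fwd=0
After 3 (back): cur=N back=1 fwd=1
After 4 (visit(M)): cur=M back=2 fwd=0
After 5 (back): cur=N back=1 fwd=1
After 6 (forward): cur=M back=2 fwd=0
After 7 (visit(W)): cur=W back=3 fwd=0
After 8 (back): cur=M back=2 fwd=1
After 9 (visit(F)): cur=F back=3 fwd=0
After 10 (back): cur=M back=2 fwd=1
After 11 (back): cur=N back=1 fwd=2
After 12 (back): cur=HOME back=0 fwd=3
After 13 (forward): cur=N back=1 fwd=2

Answer: yes yes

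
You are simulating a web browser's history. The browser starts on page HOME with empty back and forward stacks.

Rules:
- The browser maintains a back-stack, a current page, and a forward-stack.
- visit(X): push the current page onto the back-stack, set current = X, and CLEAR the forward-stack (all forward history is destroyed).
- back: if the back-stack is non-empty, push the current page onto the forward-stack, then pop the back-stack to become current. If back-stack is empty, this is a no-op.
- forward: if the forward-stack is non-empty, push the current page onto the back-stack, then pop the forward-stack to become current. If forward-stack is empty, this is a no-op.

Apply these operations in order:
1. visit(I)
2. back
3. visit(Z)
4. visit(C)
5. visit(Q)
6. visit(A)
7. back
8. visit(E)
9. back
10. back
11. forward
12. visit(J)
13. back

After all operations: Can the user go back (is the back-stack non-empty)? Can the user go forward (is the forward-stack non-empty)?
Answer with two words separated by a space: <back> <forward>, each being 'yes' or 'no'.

After 1 (visit(I)): cur=I back=1 fwd=0
After 2 (back): cur=HOME back=0 fwd=1
After 3 (visit(Z)): cur=Z back=1 fwd=0
After 4 (visit(C)): cur=C back=2 fwd=0
After 5 (visit(Q)): cur=Q back=3 fwd=0
After 6 (visit(A)): cur=A back=4 fwd=0
After 7 (back): cur=Q back=3 fwd=1
After 8 (visit(E)): cur=E back=4 fwd=0
After 9 (back): cur=Q back=3 fwd=1
After 10 (back): cur=C back=2 fwd=2
After 11 (forward): cur=Q back=3 fwd=1
After 12 (visit(J)): cur=J back=4 fwd=0
After 13 (back): cur=Q back=3 fwd=1

Answer: yes yes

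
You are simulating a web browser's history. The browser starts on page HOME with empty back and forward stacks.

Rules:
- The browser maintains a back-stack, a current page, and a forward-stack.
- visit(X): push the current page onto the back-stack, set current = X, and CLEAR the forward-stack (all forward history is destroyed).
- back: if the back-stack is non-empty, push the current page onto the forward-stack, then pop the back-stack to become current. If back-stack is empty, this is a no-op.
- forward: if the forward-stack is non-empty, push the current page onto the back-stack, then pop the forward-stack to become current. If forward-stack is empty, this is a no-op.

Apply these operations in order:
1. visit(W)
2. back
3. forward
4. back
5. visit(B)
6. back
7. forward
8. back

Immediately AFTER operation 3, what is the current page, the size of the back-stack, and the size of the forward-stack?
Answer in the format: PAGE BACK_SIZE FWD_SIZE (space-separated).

After 1 (visit(W)): cur=W back=1 fwd=0
After 2 (back): cur=HOME back=0 fwd=1
After 3 (forward): cur=W back=1 fwd=0

W 1 0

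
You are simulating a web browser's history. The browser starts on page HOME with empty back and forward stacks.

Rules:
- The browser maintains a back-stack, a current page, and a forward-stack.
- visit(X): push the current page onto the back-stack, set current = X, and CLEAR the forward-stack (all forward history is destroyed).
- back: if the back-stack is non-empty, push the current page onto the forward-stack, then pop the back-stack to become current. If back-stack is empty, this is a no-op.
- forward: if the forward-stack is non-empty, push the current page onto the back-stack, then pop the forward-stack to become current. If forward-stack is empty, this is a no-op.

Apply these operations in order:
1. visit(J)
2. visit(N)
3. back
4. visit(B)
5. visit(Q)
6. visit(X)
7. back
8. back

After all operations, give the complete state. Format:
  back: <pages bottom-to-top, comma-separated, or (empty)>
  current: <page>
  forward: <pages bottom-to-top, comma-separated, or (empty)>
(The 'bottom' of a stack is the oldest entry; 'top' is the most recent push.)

After 1 (visit(J)): cur=J back=1 fwd=0
After 2 (visit(N)): cur=N back=2 fwd=0
After 3 (back): cur=J back=1 fwd=1
After 4 (visit(B)): cur=B back=2 fwd=0
After 5 (visit(Q)): cur=Q back=3 fwd=0
After 6 (visit(X)): cur=X back=4 fwd=0
After 7 (back): cur=Q back=3 fwd=1
After 8 (back): cur=B back=2 fwd=2

Answer: back: HOME,J
current: B
forward: X,Q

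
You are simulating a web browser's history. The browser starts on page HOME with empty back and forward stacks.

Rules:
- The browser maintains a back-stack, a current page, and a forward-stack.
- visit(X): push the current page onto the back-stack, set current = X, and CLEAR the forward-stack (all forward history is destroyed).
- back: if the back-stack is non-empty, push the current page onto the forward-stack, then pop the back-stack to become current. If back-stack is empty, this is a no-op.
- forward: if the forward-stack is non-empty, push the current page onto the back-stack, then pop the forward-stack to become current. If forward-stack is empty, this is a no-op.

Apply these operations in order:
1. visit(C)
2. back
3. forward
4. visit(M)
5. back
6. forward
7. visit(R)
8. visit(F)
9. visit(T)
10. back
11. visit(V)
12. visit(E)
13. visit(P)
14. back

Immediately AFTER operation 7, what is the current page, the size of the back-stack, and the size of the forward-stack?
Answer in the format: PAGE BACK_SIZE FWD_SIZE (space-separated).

After 1 (visit(C)): cur=C back=1 fwd=0
After 2 (back): cur=HOME back=0 fwd=1
After 3 (forward): cur=C back=1 fwd=0
After 4 (visit(M)): cur=M back=2 fwd=0
After 5 (back): cur=C back=1 fwd=1
After 6 (forward): cur=M back=2 fwd=0
After 7 (visit(R)): cur=R back=3 fwd=0

R 3 0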